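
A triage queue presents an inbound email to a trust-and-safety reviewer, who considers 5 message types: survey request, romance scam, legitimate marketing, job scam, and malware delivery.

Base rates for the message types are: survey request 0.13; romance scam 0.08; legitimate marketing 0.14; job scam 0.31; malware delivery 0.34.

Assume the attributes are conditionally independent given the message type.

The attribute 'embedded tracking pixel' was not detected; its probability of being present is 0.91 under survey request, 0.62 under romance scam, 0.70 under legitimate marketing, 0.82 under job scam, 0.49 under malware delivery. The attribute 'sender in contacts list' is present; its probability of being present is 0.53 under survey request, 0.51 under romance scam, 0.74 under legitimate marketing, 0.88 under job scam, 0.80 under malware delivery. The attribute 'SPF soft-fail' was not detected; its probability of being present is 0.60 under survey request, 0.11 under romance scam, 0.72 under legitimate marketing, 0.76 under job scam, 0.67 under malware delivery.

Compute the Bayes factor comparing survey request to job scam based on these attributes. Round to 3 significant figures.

Joint likelihood of the attribute pattern under each hypothesis (using 1 − P(present | H) for each absent attribute):
  survey request: (1 − 0.91) × 0.53 × (1 − 0.60) = 0.01908
  job scam: (1 − 0.82) × 0.88 × (1 − 0.76) = 0.038016
Bayes factor = 0.01908 / 0.038016 ≈ 0.502

0.502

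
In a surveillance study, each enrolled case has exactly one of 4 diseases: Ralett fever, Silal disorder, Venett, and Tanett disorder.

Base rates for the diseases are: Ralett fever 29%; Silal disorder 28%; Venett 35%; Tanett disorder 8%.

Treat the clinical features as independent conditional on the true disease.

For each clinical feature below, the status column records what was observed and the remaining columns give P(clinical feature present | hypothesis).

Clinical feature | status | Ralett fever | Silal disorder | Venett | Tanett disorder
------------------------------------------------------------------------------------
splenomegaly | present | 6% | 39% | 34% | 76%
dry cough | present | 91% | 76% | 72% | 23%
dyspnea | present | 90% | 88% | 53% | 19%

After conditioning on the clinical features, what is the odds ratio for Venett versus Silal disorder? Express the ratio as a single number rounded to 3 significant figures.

The normalizing constant cancels in an odds ratio, so compute prior × likelihood for the two hypotheses only:
  Venett: 0.35 × 0.34 × 0.72 × 0.53 = 0.04541
  Silal disorder: 0.28 × 0.39 × 0.76 × 0.88 = 0.073033
Odds(Venett : Silal disorder) = 0.04541 / 0.073033 ≈ 0.622.

0.622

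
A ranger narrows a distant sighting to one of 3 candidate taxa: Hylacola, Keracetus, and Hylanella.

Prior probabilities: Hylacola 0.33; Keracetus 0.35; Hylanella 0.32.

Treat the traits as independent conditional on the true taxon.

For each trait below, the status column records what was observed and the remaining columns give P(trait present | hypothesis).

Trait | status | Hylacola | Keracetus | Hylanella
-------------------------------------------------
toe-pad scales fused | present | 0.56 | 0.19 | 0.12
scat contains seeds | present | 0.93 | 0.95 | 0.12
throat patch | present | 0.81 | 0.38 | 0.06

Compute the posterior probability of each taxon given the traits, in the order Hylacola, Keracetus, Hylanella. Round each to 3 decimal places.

0.851, 0.147, 0.002

For each hypothesis, the unnormalized posterior weight is prior × product of the trait likelihoods:
  Hylacola: 0.33 × 0.56 × 0.93 × 0.81 = 0.13921
  Keracetus: 0.35 × 0.19 × 0.95 × 0.38 = 0.024006
  Hylanella: 0.32 × 0.12 × 0.12 × 0.06 = 0.00027648
The unnormalized weights sum to 0.16349.
P(Hylacola | evidence) = 0.13921 / 0.16349 ≈ 0.851
P(Keracetus | evidence) = 0.024006 / 0.16349 ≈ 0.147
P(Hylanella | evidence) = 0.00027648 / 0.16349 ≈ 0.002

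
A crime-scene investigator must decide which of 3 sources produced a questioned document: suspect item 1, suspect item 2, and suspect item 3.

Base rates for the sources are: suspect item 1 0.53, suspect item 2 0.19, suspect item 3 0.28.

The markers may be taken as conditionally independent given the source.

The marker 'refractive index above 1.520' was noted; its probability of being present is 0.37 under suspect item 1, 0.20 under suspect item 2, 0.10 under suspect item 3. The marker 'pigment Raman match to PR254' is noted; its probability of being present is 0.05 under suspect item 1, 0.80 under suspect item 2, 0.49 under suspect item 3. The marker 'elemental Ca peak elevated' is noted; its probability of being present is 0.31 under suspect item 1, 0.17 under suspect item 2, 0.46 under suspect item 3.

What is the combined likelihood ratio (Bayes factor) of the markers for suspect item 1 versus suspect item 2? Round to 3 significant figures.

0.211

Joint likelihood of the marker pattern under each hypothesis:
  suspect item 1: 0.37 × 0.05 × 0.31 = 0.005735
  suspect item 2: 0.20 × 0.80 × 0.17 = 0.0272
Bayes factor = 0.005735 / 0.0272 ≈ 0.211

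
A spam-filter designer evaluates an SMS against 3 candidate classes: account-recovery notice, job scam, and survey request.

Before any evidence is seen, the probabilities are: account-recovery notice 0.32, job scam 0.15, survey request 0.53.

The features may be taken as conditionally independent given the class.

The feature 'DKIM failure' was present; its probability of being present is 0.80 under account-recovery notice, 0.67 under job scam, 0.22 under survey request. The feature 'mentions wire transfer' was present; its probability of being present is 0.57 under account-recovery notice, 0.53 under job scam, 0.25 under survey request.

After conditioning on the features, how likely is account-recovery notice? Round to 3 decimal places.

By Bayes' rule with conditional independence, the unnormalized weight for each hypothesis is prior × ∏ likelihoods:
  account-recovery notice: 0.32 × 0.80 × 0.57 = 0.14592
  job scam: 0.15 × 0.67 × 0.53 = 0.053265
  survey request: 0.53 × 0.22 × 0.25 = 0.02915
The unnormalized weights sum to 0.22834.
P(account-recovery notice | evidence) = 0.14592 / 0.22834 ≈ 0.639.

0.639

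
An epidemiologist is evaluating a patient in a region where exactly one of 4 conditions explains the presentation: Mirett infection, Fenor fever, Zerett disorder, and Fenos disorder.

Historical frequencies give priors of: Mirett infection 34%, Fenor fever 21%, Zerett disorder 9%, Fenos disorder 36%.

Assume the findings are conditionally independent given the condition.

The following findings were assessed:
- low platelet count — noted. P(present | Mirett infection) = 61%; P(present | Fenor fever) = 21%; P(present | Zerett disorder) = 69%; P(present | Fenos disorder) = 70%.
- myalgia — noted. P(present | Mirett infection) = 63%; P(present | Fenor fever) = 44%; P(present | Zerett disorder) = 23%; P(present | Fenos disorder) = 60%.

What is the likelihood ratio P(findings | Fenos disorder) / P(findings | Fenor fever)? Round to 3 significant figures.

4.55

Joint likelihood of the evidence pattern under each hypothesis:
  Fenos disorder: 0.70 × 0.60 = 0.42
  Fenor fever: 0.21 × 0.44 = 0.0924
Bayes factor = 0.42 / 0.0924 ≈ 4.55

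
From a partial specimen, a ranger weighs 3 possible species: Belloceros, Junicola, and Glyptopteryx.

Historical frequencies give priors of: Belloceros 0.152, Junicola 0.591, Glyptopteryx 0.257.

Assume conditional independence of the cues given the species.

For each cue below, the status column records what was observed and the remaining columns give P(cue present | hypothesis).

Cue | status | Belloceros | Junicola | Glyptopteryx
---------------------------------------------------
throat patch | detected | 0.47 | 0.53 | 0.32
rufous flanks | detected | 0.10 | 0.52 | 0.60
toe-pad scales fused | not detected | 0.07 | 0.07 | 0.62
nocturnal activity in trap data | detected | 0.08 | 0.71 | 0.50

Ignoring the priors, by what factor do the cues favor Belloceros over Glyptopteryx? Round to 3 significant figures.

The Bayes factor is the ratio of the joint likelihoods of the cue pattern under the two hypotheses (using 1 − P(present | H) for each absent cue).
  Belloceros: 0.47 × 0.10 × (1 − 0.07) × 0.08 = 0.0034968
  Glyptopteryx: 0.32 × 0.60 × (1 − 0.62) × 0.50 = 0.03648
Bayes factor = 0.0034968 / 0.03648 ≈ 0.0959

0.0959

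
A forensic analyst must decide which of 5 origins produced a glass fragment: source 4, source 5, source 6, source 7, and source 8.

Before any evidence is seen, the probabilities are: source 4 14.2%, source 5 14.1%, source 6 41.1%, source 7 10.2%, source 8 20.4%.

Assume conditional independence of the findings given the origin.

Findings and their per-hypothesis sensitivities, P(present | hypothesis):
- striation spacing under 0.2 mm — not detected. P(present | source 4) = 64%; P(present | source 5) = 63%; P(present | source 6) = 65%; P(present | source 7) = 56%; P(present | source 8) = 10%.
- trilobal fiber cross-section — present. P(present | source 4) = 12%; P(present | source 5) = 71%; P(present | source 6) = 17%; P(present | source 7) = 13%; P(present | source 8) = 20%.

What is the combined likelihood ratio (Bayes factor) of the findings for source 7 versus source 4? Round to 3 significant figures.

The Bayes factor is the ratio of the joint likelihoods of the evidence pattern under the two hypotheses (using 1 − P(present | H) for each absent finding).
  source 7: (1 − 0.56) × 0.13 = 0.0572
  source 4: (1 − 0.64) × 0.12 = 0.0432
Bayes factor = 0.0572 / 0.0432 ≈ 1.32

1.32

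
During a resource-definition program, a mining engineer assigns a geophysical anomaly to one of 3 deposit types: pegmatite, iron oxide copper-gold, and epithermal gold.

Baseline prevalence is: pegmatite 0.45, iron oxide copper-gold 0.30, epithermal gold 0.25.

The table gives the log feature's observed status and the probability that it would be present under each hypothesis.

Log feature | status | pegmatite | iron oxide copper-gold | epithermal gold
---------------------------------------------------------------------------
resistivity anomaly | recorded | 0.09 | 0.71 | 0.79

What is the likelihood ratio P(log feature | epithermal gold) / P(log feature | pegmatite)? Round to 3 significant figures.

The Bayes factor is the ratio of the two likelihoods.
  epithermal gold: 0.79
  pegmatite: 0.09
Bayes factor = 0.79 / 0.09 ≈ 8.78

8.78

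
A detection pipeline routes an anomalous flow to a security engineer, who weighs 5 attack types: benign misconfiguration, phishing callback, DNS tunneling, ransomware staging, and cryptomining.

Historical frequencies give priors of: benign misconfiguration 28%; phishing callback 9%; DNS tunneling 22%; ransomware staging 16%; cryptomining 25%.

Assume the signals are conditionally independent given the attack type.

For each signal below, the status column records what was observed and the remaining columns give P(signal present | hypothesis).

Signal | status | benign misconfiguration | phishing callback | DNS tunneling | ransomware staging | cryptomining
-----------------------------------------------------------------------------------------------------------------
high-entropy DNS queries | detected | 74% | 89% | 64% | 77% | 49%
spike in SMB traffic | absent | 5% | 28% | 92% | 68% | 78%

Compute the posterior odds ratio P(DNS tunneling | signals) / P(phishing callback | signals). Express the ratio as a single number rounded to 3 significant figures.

0.195

Unnormalized posterior weight (prior times the signal likelihoods) for each of the two hypotheses (using 1 − P(present | H) for each absent signal):
  DNS tunneling: 0.22 × 0.64 × (1 − 0.92) = 0.011264
  phishing callback: 0.09 × 0.89 × (1 − 0.28) = 0.057672
Posterior odds = 0.011264 / 0.057672 ≈ 0.195.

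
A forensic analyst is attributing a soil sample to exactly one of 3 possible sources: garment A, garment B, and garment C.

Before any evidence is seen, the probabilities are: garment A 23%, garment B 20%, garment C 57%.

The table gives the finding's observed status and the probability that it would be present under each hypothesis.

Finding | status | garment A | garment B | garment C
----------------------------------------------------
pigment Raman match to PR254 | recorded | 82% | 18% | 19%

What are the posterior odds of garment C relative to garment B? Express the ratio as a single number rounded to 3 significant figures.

3.01

Unnormalized posterior weight (prior times the finding likelihood) for each of the two hypotheses:
  garment C: 0.57 × 0.19 = 0.1083
  garment B: 0.20 × 0.18 = 0.036
Posterior odds = 0.1083 / 0.036 ≈ 3.01.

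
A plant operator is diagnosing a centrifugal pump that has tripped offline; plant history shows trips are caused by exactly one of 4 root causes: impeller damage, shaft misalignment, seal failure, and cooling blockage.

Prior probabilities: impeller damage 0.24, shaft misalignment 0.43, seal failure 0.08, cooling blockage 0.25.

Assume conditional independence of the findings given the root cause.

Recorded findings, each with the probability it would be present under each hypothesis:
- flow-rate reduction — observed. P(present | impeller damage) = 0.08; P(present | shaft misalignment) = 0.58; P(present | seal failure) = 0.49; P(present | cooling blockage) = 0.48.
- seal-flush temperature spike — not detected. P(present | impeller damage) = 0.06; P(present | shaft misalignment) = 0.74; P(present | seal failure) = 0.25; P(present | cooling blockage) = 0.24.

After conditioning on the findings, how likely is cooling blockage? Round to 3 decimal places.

By Bayes' rule with conditional independence, the unnormalized weight for each hypothesis is prior × ∏ likelihoods (using 1 − P(present | H) for each absent finding):
  impeller damage: 0.24 × 0.08 × (1 − 0.06) = 0.018048
  shaft misalignment: 0.43 × 0.58 × (1 − 0.74) = 0.064844
  seal failure: 0.08 × 0.49 × (1 − 0.25) = 0.0294
  cooling blockage: 0.25 × 0.48 × (1 − 0.24) = 0.0912
Marginal likelihood of the evidence = 0.20349.
P(cooling blockage | evidence) = 0.0912 / 0.20349 ≈ 0.448.

0.448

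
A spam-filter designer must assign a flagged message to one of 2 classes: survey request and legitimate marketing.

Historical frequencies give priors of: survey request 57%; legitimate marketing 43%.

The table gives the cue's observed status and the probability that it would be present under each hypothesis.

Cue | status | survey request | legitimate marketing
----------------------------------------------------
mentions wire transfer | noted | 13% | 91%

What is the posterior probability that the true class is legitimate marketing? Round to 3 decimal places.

For each hypothesis, the unnormalized posterior weight is prior × likelihood:
  survey request: 0.57 × 0.13 = 0.0741
  legitimate marketing: 0.43 × 0.91 = 0.3913
Normalizing constant Z = 0.0741 + 0.3913 = 0.4654.
P(legitimate marketing | evidence) = 0.3913 / 0.4654 ≈ 0.841.

0.841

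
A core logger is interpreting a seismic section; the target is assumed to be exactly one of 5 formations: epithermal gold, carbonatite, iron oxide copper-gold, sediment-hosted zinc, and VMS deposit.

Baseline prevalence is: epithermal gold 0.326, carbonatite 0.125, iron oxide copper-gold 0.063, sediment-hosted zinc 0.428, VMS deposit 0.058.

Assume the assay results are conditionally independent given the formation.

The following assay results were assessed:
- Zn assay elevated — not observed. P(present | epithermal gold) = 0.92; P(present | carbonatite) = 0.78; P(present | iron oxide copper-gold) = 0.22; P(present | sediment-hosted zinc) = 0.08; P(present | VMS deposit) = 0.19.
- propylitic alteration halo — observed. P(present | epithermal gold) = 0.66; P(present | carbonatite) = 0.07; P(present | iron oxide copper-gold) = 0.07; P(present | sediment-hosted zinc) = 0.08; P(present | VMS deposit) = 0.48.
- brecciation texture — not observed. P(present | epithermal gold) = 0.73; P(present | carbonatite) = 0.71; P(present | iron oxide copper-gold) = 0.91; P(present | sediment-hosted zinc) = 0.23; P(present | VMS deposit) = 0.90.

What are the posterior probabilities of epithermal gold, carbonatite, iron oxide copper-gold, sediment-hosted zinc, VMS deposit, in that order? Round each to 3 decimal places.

For each hypothesis, the unnormalized posterior weight is prior × product of the assay result likelihoods (using 1 − P(present | H) for each absent assay result):
  epithermal gold: 0.326 × (1 − 0.92) × 0.66 × (1 − 0.73) = 0.0046475
  carbonatite: 0.125 × (1 − 0.78) × 0.07 × (1 − 0.71) = 0.00055825
  iron oxide copper-gold: 0.063 × (1 − 0.22) × 0.07 × (1 − 0.91) = 0.00030958
  sediment-hosted zinc: 0.428 × (1 − 0.08) × 0.08 × (1 − 0.23) = 0.024256
  VMS deposit: 0.058 × (1 − 0.19) × 0.48 × (1 − 0.90) = 0.002255
Marginal likelihood of the evidence = 0.032026.
P(epithermal gold | evidence) = 0.0046475 / 0.032026 ≈ 0.145
P(carbonatite | evidence) = 0.00055825 / 0.032026 ≈ 0.017
P(iron oxide copper-gold | evidence) = 0.00030958 / 0.032026 ≈ 0.010
P(sediment-hosted zinc | evidence) = 0.024256 / 0.032026 ≈ 0.757
P(VMS deposit | evidence) = 0.002255 / 0.032026 ≈ 0.070

0.145, 0.017, 0.010, 0.757, 0.070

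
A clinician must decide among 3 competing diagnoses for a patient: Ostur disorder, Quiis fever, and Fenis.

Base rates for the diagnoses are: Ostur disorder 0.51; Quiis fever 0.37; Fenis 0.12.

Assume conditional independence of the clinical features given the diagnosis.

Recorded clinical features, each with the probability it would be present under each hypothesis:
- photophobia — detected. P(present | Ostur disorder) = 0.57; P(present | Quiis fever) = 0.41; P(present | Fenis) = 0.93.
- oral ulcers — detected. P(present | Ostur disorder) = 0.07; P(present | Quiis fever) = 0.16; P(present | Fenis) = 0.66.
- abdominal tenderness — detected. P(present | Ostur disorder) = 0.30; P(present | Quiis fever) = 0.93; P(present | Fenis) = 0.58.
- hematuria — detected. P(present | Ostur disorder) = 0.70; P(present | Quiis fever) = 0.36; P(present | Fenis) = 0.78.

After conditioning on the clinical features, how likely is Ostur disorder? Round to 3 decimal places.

By Bayes' rule with conditional independence, the unnormalized weight for each hypothesis is prior × ∏ likelihoods:
  Ostur disorder: 0.51 × 0.57 × 0.07 × 0.30 × 0.70 = 0.0042733
  Quiis fever: 0.37 × 0.41 × 0.16 × 0.93 × 0.36 = 0.0081263
  Fenis: 0.12 × 0.93 × 0.66 × 0.58 × 0.78 = 0.033322
Normalizing constant Z = 0.0042733 + 0.0081263 + 0.033322 = 0.045722.
P(Ostur disorder | evidence) = 0.0042733 / 0.045722 ≈ 0.093.

0.093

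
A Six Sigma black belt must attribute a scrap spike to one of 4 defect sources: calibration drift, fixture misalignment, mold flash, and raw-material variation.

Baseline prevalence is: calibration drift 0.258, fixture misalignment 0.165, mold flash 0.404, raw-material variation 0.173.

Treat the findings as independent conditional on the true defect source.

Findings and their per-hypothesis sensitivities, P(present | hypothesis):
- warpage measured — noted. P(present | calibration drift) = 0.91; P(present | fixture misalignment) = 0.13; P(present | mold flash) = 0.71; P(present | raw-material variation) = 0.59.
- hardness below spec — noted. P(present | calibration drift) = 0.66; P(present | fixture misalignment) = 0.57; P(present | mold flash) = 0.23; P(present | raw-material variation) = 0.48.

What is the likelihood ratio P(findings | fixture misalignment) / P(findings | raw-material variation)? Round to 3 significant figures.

0.262

Take the product of per-finding likelihoods under each hypothesis, then divide.
  fixture misalignment: 0.13 × 0.57 = 0.0741
  raw-material variation: 0.59 × 0.48 = 0.2832
Bayes factor = 0.0741 / 0.2832 ≈ 0.262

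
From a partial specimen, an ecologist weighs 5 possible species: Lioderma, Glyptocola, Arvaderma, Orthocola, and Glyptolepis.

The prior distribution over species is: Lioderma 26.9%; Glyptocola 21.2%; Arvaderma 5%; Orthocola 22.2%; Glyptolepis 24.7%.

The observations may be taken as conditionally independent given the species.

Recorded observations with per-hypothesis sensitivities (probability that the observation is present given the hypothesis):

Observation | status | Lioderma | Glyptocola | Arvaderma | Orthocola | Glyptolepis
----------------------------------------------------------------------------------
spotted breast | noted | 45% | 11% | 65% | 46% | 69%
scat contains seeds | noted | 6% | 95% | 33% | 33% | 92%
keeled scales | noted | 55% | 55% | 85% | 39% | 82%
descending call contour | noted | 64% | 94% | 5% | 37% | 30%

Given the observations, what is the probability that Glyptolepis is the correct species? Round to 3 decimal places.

By Bayes' rule with conditional independence, the unnormalized weight for each hypothesis is prior × ∏ likelihoods:
  Lioderma: 0.269 × 0.45 × 0.06 × 0.55 × 0.64 = 0.0025566
  Glyptocola: 0.212 × 0.11 × 0.95 × 0.55 × 0.94 = 0.011454
  Arvaderma: 0.050 × 0.65 × 0.33 × 0.85 × 0.05 = 0.00045581
  Orthocola: 0.222 × 0.46 × 0.33 × 0.39 × 0.37 = 0.0048629
  Glyptolepis: 0.247 × 0.69 × 0.92 × 0.82 × 0.30 = 0.038572
Normalizing constant Z = 0.0025566 + 0.011454 + 0.00045581 + 0.0048629 + 0.038572 = 0.057901.
P(Glyptolepis | evidence) = 0.038572 / 0.057901 ≈ 0.666.

0.666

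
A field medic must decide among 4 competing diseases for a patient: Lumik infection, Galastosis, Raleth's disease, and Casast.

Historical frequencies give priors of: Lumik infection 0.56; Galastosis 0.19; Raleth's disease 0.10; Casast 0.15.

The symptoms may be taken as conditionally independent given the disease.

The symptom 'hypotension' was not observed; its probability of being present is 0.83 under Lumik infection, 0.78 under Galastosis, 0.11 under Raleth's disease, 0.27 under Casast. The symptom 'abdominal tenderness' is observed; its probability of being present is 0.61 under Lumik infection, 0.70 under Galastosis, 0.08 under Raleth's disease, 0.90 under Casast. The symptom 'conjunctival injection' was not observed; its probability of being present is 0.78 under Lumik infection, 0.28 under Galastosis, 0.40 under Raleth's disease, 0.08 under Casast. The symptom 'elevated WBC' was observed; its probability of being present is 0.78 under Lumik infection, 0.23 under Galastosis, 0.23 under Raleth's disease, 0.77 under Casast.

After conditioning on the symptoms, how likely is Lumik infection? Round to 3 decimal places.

0.116

Multiply each prior by the joint likelihood of the symptom pattern (using 1 − P(present | H) for each absent symptom):
  Lumik infection: 0.56 × (1 − 0.83) × 0.61 × (1 − 0.78) × 0.78 = 0.0099652
  Galastosis: 0.19 × (1 − 0.78) × 0.70 × (1 − 0.28) × 0.23 = 0.0048455
  Raleth's disease: 0.10 × (1 − 0.11) × 0.08 × (1 − 0.40) × 0.23 = 0.00098256
  Casast: 0.15 × (1 − 0.27) × 0.90 × (1 − 0.08) × 0.77 = 0.069813
Marginal likelihood of the evidence = 0.085606.
P(Lumik infection | evidence) = 0.0099652 / 0.085606 ≈ 0.116.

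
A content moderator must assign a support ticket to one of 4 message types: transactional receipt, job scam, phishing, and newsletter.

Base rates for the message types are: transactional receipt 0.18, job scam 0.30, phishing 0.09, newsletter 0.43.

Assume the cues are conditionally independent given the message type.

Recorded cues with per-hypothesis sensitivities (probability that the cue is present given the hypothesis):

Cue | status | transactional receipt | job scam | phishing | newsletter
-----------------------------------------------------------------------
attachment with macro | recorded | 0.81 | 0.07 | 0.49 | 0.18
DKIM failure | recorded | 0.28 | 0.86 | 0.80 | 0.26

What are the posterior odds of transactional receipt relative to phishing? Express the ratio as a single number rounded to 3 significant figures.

1.16

Unnormalized posterior weight (prior times the cue likelihoods) for each of the two hypotheses:
  transactional receipt: 0.18 × 0.81 × 0.28 = 0.040824
  phishing: 0.09 × 0.49 × 0.80 = 0.03528
Odds(transactional receipt : phishing) = 0.040824 / 0.03528 ≈ 1.16.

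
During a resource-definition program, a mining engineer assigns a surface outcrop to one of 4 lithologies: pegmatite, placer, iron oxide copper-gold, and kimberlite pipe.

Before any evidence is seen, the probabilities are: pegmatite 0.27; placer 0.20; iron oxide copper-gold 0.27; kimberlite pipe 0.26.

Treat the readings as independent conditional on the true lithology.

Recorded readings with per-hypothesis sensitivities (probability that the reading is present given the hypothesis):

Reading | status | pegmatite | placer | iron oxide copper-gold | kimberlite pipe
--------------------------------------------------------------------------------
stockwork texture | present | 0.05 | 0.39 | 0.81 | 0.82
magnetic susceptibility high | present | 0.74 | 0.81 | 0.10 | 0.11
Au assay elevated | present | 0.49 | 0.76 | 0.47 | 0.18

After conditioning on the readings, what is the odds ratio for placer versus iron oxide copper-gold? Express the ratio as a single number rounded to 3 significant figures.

4.67

Unnormalized posterior weight (prior times the reading likelihoods) for each of the two hypotheses:
  placer: 0.20 × 0.39 × 0.81 × 0.76 = 0.048017
  iron oxide copper-gold: 0.27 × 0.81 × 0.10 × 0.47 = 0.010279
Posterior odds = 0.048017 / 0.010279 ≈ 4.67.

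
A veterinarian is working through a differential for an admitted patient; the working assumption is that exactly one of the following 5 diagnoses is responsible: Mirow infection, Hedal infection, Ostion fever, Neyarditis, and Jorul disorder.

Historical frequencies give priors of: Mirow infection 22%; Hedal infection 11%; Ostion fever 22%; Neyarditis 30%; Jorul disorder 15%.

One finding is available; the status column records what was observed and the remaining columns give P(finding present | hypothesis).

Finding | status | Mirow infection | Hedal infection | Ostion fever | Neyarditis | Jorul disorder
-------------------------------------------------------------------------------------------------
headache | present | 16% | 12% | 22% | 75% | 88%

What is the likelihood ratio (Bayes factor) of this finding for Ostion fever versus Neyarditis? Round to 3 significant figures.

Likelihood of this finding under each hypothesis:
  Ostion fever: 0.22
  Neyarditis: 0.75
Bayes factor = 0.22 / 0.75 ≈ 0.293

0.293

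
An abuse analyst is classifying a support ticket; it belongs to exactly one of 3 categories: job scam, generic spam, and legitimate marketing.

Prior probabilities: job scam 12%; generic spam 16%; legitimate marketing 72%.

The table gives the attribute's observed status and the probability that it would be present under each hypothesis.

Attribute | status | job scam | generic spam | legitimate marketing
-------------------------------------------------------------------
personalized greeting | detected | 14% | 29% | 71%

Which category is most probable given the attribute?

By Bayes' rule, the unnormalized weight for each hypothesis is prior × likelihood:
  job scam: 0.12 × 0.14 = 0.0168
  generic spam: 0.16 × 0.29 = 0.0464
  legitimate marketing: 0.72 × 0.71 = 0.5112
Marginal likelihood of the evidence = 0.5744.
P(job scam | evidence) ≈ 0.0168 / 0.5744 ≈ 0.029
P(generic spam | evidence) ≈ 0.0464 / 0.5744 ≈ 0.081
P(legitimate marketing | evidence) ≈ 0.5112 / 0.5744 ≈ 0.890
The largest is 0.890, so legitimate marketing is most probable.

legitimate marketing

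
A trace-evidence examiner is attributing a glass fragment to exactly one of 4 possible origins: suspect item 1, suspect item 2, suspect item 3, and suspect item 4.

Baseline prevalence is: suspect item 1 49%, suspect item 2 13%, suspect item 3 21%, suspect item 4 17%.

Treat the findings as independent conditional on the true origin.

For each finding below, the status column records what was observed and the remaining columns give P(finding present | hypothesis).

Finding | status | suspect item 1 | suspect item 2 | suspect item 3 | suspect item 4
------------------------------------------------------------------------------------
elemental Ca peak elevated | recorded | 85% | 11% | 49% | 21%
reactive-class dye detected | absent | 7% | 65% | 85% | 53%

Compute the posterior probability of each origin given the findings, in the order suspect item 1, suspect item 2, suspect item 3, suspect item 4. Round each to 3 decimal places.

By Bayes' rule with conditional independence, the unnormalized weight for each hypothesis is prior × ∏ likelihoods (using 1 − P(present | H) for each absent finding):
  suspect item 1: 0.49 × 0.85 × (1 − 0.07) = 0.38734
  suspect item 2: 0.13 × 0.11 × (1 − 0.65) = 0.005005
  suspect item 3: 0.21 × 0.49 × (1 − 0.85) = 0.015435
  suspect item 4: 0.17 × 0.21 × (1 − 0.53) = 0.016779
Marginal likelihood of the evidence = 0.42456.
P(suspect item 1 | evidence) = 0.38734 / 0.42456 ≈ 0.912
P(suspect item 2 | evidence) = 0.005005 / 0.42456 ≈ 0.012
P(suspect item 3 | evidence) = 0.015435 / 0.42456 ≈ 0.036
P(suspect item 4 | evidence) = 0.016779 / 0.42456 ≈ 0.040

0.912, 0.012, 0.036, 0.040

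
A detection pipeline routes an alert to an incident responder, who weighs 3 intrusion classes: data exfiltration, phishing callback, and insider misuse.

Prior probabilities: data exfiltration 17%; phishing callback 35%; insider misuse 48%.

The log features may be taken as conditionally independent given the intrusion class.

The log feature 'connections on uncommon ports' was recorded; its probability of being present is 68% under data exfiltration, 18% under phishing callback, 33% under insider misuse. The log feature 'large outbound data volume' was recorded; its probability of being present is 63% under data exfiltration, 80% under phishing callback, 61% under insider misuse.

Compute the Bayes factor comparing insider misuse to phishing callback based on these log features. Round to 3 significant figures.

1.40

Joint likelihood of the log feature pattern under each hypothesis:
  insider misuse: 0.33 × 0.61 = 0.2013
  phishing callback: 0.18 × 0.80 = 0.144
Bayes factor = 0.2013 / 0.144 ≈ 1.40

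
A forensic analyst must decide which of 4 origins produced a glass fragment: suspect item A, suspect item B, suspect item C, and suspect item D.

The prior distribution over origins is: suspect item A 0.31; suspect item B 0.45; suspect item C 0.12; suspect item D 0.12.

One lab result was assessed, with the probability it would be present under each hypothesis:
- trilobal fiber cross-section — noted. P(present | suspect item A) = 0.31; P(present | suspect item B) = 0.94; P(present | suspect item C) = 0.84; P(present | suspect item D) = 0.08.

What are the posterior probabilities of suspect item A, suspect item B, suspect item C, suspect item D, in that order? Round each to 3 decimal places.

By Bayes' rule, the unnormalized weight for each hypothesis is prior × likelihood:
  suspect item A: 0.31 × 0.31 = 0.0961
  suspect item B: 0.45 × 0.94 = 0.423
  suspect item C: 0.12 × 0.84 = 0.1008
  suspect item D: 0.12 × 0.08 = 0.0096
Marginal likelihood of the evidence = 0.6295.
P(suspect item A | evidence) = 0.0961 / 0.6295 ≈ 0.153
P(suspect item B | evidence) = 0.423 / 0.6295 ≈ 0.672
P(suspect item C | evidence) = 0.1008 / 0.6295 ≈ 0.160
P(suspect item D | evidence) = 0.0096 / 0.6295 ≈ 0.015

0.153, 0.672, 0.160, 0.015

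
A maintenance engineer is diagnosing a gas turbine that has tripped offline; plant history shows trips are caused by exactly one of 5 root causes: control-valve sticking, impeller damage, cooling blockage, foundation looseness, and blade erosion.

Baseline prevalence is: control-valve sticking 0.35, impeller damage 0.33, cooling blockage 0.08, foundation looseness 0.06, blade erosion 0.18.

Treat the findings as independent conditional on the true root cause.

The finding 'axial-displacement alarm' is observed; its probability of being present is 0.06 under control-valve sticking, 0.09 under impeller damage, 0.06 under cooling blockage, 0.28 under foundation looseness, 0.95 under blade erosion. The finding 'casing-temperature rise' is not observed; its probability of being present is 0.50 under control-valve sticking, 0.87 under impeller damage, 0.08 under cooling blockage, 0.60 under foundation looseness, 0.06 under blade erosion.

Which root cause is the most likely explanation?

blade erosion

By Bayes' rule with conditional independence, the unnormalized weight for each hypothesis is prior × ∏ likelihoods (using 1 − P(present | H) for each absent finding):
  control-valve sticking: 0.35 × 0.06 × (1 − 0.50) = 0.0105
  impeller damage: 0.33 × 0.09 × (1 − 0.87) = 0.003861
  cooling blockage: 0.08 × 0.06 × (1 − 0.08) = 0.004416
  foundation looseness: 0.06 × 0.28 × (1 − 0.60) = 0.00672
  blade erosion: 0.18 × 0.95 × (1 − 0.06) = 0.16074
Marginal likelihood of the evidence = 0.18624.
P(control-valve sticking | evidence) ≈ 0.0105 / 0.18624 ≈ 0.056
P(impeller damage | evidence) ≈ 0.003861 / 0.18624 ≈ 0.021
P(cooling blockage | evidence) ≈ 0.004416 / 0.18624 ≈ 0.024
P(foundation looseness | evidence) ≈ 0.00672 / 0.18624 ≈ 0.036
P(blade erosion | evidence) ≈ 0.16074 / 0.18624 ≈ 0.863
The largest is 0.863, so blade erosion is most probable.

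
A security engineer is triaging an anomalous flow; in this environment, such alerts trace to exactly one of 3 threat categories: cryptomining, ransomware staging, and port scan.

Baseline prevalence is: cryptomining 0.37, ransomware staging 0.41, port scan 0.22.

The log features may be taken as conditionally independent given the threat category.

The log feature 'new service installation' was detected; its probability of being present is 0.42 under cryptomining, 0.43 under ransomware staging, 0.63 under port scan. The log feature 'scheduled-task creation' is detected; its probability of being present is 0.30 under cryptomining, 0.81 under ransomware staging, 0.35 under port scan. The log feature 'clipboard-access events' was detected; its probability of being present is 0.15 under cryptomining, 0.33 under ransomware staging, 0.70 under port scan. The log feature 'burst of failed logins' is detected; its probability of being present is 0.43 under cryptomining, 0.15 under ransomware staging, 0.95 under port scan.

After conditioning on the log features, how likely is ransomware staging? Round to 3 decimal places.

0.167

By Bayes' rule with conditional independence, the unnormalized weight for each hypothesis is prior × ∏ likelihoods:
  cryptomining: 0.37 × 0.42 × 0.30 × 0.15 × 0.43 = 0.003007
  ransomware staging: 0.41 × 0.43 × 0.81 × 0.33 × 0.15 = 0.0070687
  port scan: 0.22 × 0.63 × 0.35 × 0.70 × 0.95 = 0.032259
Marginal likelihood of the evidence = 0.042335.
P(ransomware staging | evidence) = 0.0070687 / 0.042335 ≈ 0.167.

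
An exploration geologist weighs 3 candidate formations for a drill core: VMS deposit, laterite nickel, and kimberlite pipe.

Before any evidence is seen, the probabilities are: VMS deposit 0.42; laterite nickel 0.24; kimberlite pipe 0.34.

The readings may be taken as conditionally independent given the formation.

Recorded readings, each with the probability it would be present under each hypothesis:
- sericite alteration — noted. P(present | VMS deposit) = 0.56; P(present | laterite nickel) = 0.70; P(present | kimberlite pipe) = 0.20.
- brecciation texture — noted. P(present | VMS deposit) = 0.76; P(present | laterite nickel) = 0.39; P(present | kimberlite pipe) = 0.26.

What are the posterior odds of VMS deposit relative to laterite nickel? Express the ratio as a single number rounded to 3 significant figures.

Posterior odds equal prior odds times the likelihood ratio; only the two competing hypotheses matter.
  VMS deposit: 0.42 × 0.56 × 0.76 = 0.17875
  laterite nickel: 0.24 × 0.70 × 0.39 = 0.06552
Posterior odds = 0.17875 / 0.06552 ≈ 2.73.

2.73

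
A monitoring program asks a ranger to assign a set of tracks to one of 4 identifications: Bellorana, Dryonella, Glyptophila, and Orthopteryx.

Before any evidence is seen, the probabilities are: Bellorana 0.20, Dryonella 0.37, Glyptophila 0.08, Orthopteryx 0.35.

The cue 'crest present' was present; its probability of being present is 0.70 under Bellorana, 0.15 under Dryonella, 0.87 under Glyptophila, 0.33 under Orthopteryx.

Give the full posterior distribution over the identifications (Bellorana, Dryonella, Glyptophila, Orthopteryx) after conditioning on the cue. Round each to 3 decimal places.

0.368, 0.146, 0.183, 0.303

For each hypothesis, the unnormalized posterior weight is prior × likelihood:
  Bellorana: 0.20 × 0.70 = 0.14
  Dryonella: 0.37 × 0.15 = 0.0555
  Glyptophila: 0.08 × 0.87 = 0.0696
  Orthopteryx: 0.35 × 0.33 = 0.1155
Normalizing constant Z = 0.14 + 0.0555 + 0.0696 + 0.1155 = 0.3806.
P(Bellorana | evidence) = 0.14 / 0.3806 ≈ 0.368
P(Dryonella | evidence) = 0.0555 / 0.3806 ≈ 0.146
P(Glyptophila | evidence) = 0.0696 / 0.3806 ≈ 0.183
P(Orthopteryx | evidence) = 0.1155 / 0.3806 ≈ 0.303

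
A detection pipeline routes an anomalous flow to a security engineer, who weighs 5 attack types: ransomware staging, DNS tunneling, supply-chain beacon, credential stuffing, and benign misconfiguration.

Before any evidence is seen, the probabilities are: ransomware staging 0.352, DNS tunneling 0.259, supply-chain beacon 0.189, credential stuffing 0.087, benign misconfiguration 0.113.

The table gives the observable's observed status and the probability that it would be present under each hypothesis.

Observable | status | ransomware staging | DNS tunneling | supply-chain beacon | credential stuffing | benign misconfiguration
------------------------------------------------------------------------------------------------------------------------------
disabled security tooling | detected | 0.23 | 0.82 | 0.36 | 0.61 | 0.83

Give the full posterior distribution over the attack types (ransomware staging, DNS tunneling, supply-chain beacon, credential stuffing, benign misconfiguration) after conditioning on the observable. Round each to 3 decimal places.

By Bayes' rule, the unnormalized weight for each hypothesis is prior × likelihood:
  ransomware staging: 0.352 × 0.23 = 0.08096
  DNS tunneling: 0.259 × 0.82 = 0.21238
  supply-chain beacon: 0.189 × 0.36 = 0.06804
  credential stuffing: 0.087 × 0.61 = 0.05307
  benign misconfiguration: 0.113 × 0.83 = 0.09379
The unnormalized weights sum to 0.50824.
P(ransomware staging | evidence) = 0.08096 / 0.50824 ≈ 0.159
P(DNS tunneling | evidence) = 0.21238 / 0.50824 ≈ 0.418
P(supply-chain beacon | evidence) = 0.06804 / 0.50824 ≈ 0.134
P(credential stuffing | evidence) = 0.05307 / 0.50824 ≈ 0.104
P(benign misconfiguration | evidence) = 0.09379 / 0.50824 ≈ 0.185

0.159, 0.418, 0.134, 0.104, 0.185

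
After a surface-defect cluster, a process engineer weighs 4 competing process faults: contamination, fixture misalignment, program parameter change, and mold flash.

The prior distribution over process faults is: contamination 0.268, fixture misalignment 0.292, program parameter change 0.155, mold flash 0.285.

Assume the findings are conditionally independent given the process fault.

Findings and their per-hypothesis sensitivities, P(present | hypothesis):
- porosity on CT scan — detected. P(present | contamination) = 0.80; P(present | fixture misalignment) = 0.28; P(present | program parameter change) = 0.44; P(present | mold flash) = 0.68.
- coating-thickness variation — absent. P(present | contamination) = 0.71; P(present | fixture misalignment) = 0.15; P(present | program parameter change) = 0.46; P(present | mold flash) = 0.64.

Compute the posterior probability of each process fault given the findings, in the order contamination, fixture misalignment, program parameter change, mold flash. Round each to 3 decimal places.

By Bayes' rule with conditional independence, the unnormalized weight for each hypothesis is prior × ∏ likelihoods (using 1 − P(present | H) for each absent finding):
  contamination: 0.268 × 0.80 × (1 − 0.71) = 0.062176
  fixture misalignment: 0.292 × 0.28 × (1 − 0.15) = 0.069496
  program parameter change: 0.155 × 0.44 × (1 − 0.46) = 0.036828
  mold flash: 0.285 × 0.68 × (1 − 0.64) = 0.069768
Normalizing constant Z = 0.062176 + 0.069496 + 0.036828 + 0.069768 = 0.23827.
P(contamination | evidence) = 0.062176 / 0.23827 ≈ 0.261
P(fixture misalignment | evidence) = 0.069496 / 0.23827 ≈ 0.292
P(program parameter change | evidence) = 0.036828 / 0.23827 ≈ 0.155
P(mold flash | evidence) = 0.069768 / 0.23827 ≈ 0.293

0.261, 0.292, 0.155, 0.293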